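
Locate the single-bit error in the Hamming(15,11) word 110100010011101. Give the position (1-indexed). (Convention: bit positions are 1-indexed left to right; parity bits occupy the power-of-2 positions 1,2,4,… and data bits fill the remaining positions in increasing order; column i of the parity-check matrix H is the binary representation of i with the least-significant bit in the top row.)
Syndrome s = H · r^T (mod 2), r = 110100010011101:
  s[0] = (101010101010101)·(110100010011101) mod 2 = 1+0+0+0+0+0+0+0+0+0+1+0+1+0+1 mod 2 = 0
  s[1] = (011001100110011)·(110100010011101) mod 2 = 0+1+0+0+0+0+0+0+0+0+1+0+0+0+1 mod 2 = 1
  s[2] = (000111100001111)·(110100010011101) mod 2 = 0+0+0+1+0+0+0+0+0+0+0+1+1+0+1 mod 2 = 0
  s[3] = (000000011111111)·(110100010011101) mod 2 = 0+0+0+0+0+0+0+1+0+0+1+1+1+0+1 mod 2 = 1
Syndrome = 0101
Column i of H is the binary representation of i, so the syndrome is the binary index of the flipped bit.
Read s = 0101 with s[0] as LSB: 0·2^0 + 1·2^1 + 0·2^2 + 1·2^3 = 10.
Error is at bit position 10.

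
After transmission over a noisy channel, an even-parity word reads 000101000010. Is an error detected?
Sum of received bits: 0+0+0+1+0+1+0+0+0+0+1+0 = 3; 3 mod 2 = 1. Result is 1 ≠ 0 → error detected.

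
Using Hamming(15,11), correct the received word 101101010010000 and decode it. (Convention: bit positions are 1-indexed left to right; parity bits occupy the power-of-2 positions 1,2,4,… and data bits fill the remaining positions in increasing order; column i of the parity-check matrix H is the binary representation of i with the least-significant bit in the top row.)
Syndrome s = H · r^T (mod 2), r = 101101010010000:
  s[0] = (101010101010101)·(101101010010000) mod 2 = 1+0+1+0+0+0+0+0+0+0+1+0+0+0+0 mod 2 = 1
  s[1] = (011001100110011)·(101101010010000) mod 2 = 0+0+1+0+0+1+0+0+0+0+1+0+0+0+0 mod 2 = 1
  s[2] = (000111100001111)·(101101010010000) mod 2 = 0+0+0+1+0+1+0+0+0+0+0+0+0+0+0 mod 2 = 0
  s[3] = (000000011111111)·(101101010010000) mod 2 = 0+0+0+0+0+0+0+1+0+0+1+0+0+0+0 mod 2 = 0
Syndrome = 1100
Column 3 of H equals this syndrome → error at bit 3 (1-indexed).
Flip bit 3: 101101010010000 → 100101010010000
Extract data bits at positions {3,5,6,7,9,10,11,12,13,14,15}: 00100010000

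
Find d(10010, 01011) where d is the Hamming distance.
XOR = 11001, count of 1s = 3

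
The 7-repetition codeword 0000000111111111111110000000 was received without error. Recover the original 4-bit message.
Split into 7-bit blocks: 0000000 1111111 1111111 0000000
Data = 0110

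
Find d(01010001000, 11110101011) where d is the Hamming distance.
XOR = 10100100011, count of 1s = 5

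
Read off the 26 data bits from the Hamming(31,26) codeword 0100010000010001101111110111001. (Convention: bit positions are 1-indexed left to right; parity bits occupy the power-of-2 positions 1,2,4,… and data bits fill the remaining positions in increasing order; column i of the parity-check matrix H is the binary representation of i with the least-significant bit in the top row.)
Parity bits occupy power-of-2 positions; data bits are at positions {3,5,6,7,9,10,11,12,13,14,15,17,18,19,20,21,22,23,24,25,26,27,28,29,30,31} (1-indexed).
Extract: c[3]=0 c[5]=0 c[6]=1 c[7]=0 c[9]=0 c[10]=0 c[11]=0 c[12]=1 c[13]=0 c[14]=0 c[15]=0 c[17]=1 c[18]=0 c[19]=1 c[20]=1 c[21]=1 c[22]=1 c[23]=1 c[24]=1 c[25]=0 c[26]=1 c[27]=1 c[28]=1 c[29]=0 c[30]=0 c[31]=1
Data = 00100001000101111110111001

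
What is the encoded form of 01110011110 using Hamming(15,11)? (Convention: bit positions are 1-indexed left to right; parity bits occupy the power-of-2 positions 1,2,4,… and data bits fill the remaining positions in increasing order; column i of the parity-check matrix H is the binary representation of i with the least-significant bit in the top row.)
Codeword c = d · G (mod 2), d = 01110011110:
  c[0] = d·G[:,0] = (01110011110)·(11011010101) mod 2 = 0+1+0+1+0+0+1+0+1+0+0 mod 2 = 0
  c[1] = d·G[:,1] = (01110011110)·(10110110011) mod 2 = 0+0+1+1+0+0+1+0+0+1+0 mod 2 = 0
  c[2] = d·G[:,2] = (01110011110)·(10000000000) mod 2 = 0+0+0+0+0+0+0+0+0+0+0 mod 2 = 0
  c[3] = d·G[:,3] = (01110011110)·(01110001111) mod 2 = 0+1+1+1+0+0+0+1+1+1+0 mod 2 = 0
  c[4] = d·G[:,4] = (01110011110)·(01000000000) mod 2 = 0+1+0+0+0+0+0+0+0+0+0 mod 2 = 1
  c[5] = d·G[:,5] = (01110011110)·(00100000000) mod 2 = 0+0+1+0+0+0+0+0+0+0+0 mod 2 = 1
  c[6] = d·G[:,6] = (01110011110)·(00010000000) mod 2 = 0+0+0+1+0+0+0+0+0+0+0 mod 2 = 1
  c[7] = d·G[:,7] = (01110011110)·(00001111111) mod 2 = 0+0+0+0+0+0+1+1+1+1+0 mod 2 = 0
  c[8] = d·G[:,8] = (01110011110)·(00001000000) mod 2 = 0+0+0+0+0+0+0+0+0+0+0 mod 2 = 0
  c[9] = d·G[:,9] = (01110011110)·(00000100000) mod 2 = 0+0+0+0+0+0+0+0+0+0+0 mod 2 = 0
  c[10] = d·G[:,10] = (01110011110)·(00000010000) mod 2 = 0+0+0+0+0+0+1+0+0+0+0 mod 2 = 1
  c[11] = d·G[:,11] = (01110011110)·(00000001000) mod 2 = 0+0+0+0+0+0+0+1+0+0+0 mod 2 = 1
  c[12] = d·G[:,12] = (01110011110)·(00000000100) mod 2 = 0+0+0+0+0+0+0+0+1+0+0 mod 2 = 1
  c[13] = d·G[:,13] = (01110011110)·(00000000010) mod 2 = 0+0+0+0+0+0+0+0+0+1+0 mod 2 = 1
  c[14] = d·G[:,14] = (01110011110)·(00000000001) mod 2 = 0+0+0+0+0+0+0+0+0+0+0 mod 2 = 0
Codeword = 000011100011110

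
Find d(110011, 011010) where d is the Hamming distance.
XOR = 101001, count of 1s = 3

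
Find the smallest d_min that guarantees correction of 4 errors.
Correcting t errors requires d_min ≥ 2t + 1 = 2·4 + 1 = 9.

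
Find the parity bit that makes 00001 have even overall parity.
Sum of data bits: 0+0+0+0+1 = 1.
1 mod 2 = 1, so parity bit = 1.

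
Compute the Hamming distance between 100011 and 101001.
XOR = 001010, count of 1s = 2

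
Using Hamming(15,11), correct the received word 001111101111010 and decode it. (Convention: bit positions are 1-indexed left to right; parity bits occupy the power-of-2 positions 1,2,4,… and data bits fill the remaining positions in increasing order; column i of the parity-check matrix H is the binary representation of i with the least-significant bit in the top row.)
Syndrome s = H · r^T (mod 2), r = 001111101111010:
  s[0] = (101010101010101)·(001111101111010) mod 2 = 0+0+1+0+1+0+1+0+1+0+1+0+0+0+0 mod 2 = 1
  s[1] = (011001100110011)·(001111101111010) mod 2 = 0+0+1+0+0+1+1+0+0+1+1+0+0+1+0 mod 2 = 0
  s[2] = (000111100001111)·(001111101111010) mod 2 = 0+0+0+1+1+1+1+0+0+0+0+1+0+1+0 mod 2 = 0
  s[3] = (000000011111111)·(001111101111010) mod 2 = 0+0+0+0+0+0+0+0+1+1+1+1+0+1+0 mod 2 = 1
Syndrome = 1001
Column 9 of H equals this syndrome → error at bit 9 (1-indexed).
Flip bit 9: 001111101111010 → 001111100111010
Extract data bits at positions {3,5,6,7,9,10,11,12,13,14,15}: 11110111010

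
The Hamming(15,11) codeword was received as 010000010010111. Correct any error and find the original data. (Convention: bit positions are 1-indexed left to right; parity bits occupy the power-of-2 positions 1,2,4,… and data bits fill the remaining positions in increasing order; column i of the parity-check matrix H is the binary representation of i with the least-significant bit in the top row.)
Syndrome s = H · r^T (mod 2), r = 010000010010111:
  s[0] = (101010101010101)·(010000010010111) mod 2 = 0+0+0+0+0+0+0+0+0+0+1+0+1+0+1 mod 2 = 1
  s[1] = (011001100110011)·(010000010010111) mod 2 = 0+1+0+0+0+0+0+0+0+0+1+0+0+1+1 mod 2 = 0
  s[2] = (000111100001111)·(010000010010111) mod 2 = 0+0+0+0+0+0+0+0+0+0+0+0+1+1+1 mod 2 = 1
  s[3] = (000000011111111)·(010000010010111) mod 2 = 0+0+0+0+0+0+0+1+0+0+1+0+1+1+1 mod 2 = 1
Syndrome = 1011
Column 13 of H equals this syndrome → error at bit 13 (1-indexed).
Flip bit 13: 010000010010111 → 010000010010011
Extract data bits at positions {3,5,6,7,9,10,11,12,13,14,15}: 00000010011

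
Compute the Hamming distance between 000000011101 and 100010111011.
XOR = 100010100110, count of 1s = 5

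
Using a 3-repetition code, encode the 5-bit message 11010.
Repeat each bit 3× and concatenate:
1→111  1→111  0→000  1→111  0→000
Codeword = 111111000111000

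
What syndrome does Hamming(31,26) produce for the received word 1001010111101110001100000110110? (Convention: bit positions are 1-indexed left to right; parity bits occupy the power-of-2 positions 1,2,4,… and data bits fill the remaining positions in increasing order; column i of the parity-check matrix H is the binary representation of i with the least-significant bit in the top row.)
Syndrome s = H · r^T (mod 2), r = 1001010111101110001100000110110:
  s[0] = (1010101010101010101010101010101)·(1001010111101110001100000110110) mod 2 = 1+0+0+0+0+0+0+0+1+0+1+0+1+0+1+0+0+0+1+0+0+0+0+0+0+0+1+0+1+0+0 mod 2 = 0
  s[1] = (0110011001100110011001100110011)·(1001010111101110001100000110110) mod 2 = 0+0+0+0+0+1+0+0+0+1+1+0+0+1+1+0+0+0+1+0+0+0+0+0+0+1+1+0+0+1+0 mod 2 = 1
  s[2] = (0001111000011110000111100001111)·(1001010111101110001100000110110) mod 2 = 0+0+0+1+0+1+0+0+0+0+0+0+1+1+1+0+0+0+0+1+0+0+0+0+0+0+0+0+1+1+0 mod 2 = 0
  s[3] = (0000000111111110000000011111111)·(1001010111101110001100000110110) mod 2 = 0+0+0+0+0+0+0+1+1+1+1+0+1+1+1+0+0+0+0+0+0+0+0+0+0+1+1+0+1+1+0 mod 2 = 1
  s[4] = (0000000000000001111111111111111)·(1001010111101110001100000110110) mod 2 = 0+0+0+0+0+0+0+0+0+0+0+0+0+0+0+0+0+0+1+1+0+0+0+0+0+1+1+0+1+1+0 mod 2 = 0
Syndrome = 01010
Non-zero syndrome: error at position 10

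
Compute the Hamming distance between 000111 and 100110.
XOR = 100001, count of 1s = 2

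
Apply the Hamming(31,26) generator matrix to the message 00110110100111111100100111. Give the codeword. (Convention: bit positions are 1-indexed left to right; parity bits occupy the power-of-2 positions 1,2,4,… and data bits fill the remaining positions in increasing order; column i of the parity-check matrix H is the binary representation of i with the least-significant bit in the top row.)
Codeword c = d · G (mod 2), d = 00110110100111111100100111:
  c[0] = d·G[:,0] = (00110110100111111100100111)·(11011010101101010101010101) mod 2 = 0+0+0+1+0+0+1+0+1+0+0+1+0+1+0+1+0+1+0+0+0+0+0+1+0+1 mod 2 = 1
  c[1] = d·G[:,1] = (00110110100111111100100111)·(10110110011011001100110011) mod 2 = 0+0+1+1+0+1+1+0+0+0+0+0+1+1+0+0+1+1+0+0+1+0+0+0+1+1 mod 2 = 1
  c[2] = d·G[:,2] = (00110110100111111100100111)·(10000000000000000000000000) mod 2 = 0+0+0+0+0+0+0+0+0+0+0+0+0+0+0+0+0+0+0+0+0+0+0+0+0+0 mod 2 = 0
  c[3] = d·G[:,3] = (00110110100111111100100111)·(01110001111000111100001111) mod 2 = 0+0+1+1+0+0+0+0+1+0+0+0+0+0+1+1+1+1+0+0+0+0+0+1+1+1 mod 2 = 0
  c[4] = d·G[:,4] = (00110110100111111100100111)·(01000000000000000000000000) mod 2 = 0+0+0+0+0+0+0+0+0+0+0+0+0+0+0+0+0+0+0+0+0+0+0+0+0+0 mod 2 = 0
  c[5] = d·G[:,5] = (00110110100111111100100111)·(00100000000000000000000000) mod 2 = 0+0+1+0+0+0+0+0+0+0+0+0+0+0+0+0+0+0+0+0+0+0+0+0+0+0 mod 2 = 1
  c[6] = d·G[:,6] = (00110110100111111100100111)·(00010000000000000000000000) mod 2 = 0+0+0+1+0+0+0+0+0+0+0+0+0+0+0+0+0+0+0+0+0+0+0+0+0+0 mod 2 = 1
  c[7] = d·G[:,7] = (00110110100111111100100111)·(00001111111000000011111111) mod 2 = 0+0+0+0+0+1+1+0+1+0+0+0+0+0+0+0+0+0+0+0+1+0+0+1+1+1 mod 2 = 1
  c[8] = d·G[:,8] = (00110110100111111100100111)·(00001000000000000000000000) mod 2 = 0+0+0+0+0+0+0+0+0+0+0+0+0+0+0+0+0+0+0+0+0+0+0+0+0+0 mod 2 = 0
  c[9] = d·G[:,9] = (00110110100111111100100111)·(00000100000000000000000000) mod 2 = 0+0+0+0+0+1+0+0+0+0+0+0+0+0+0+0+0+0+0+0+0+0+0+0+0+0 mod 2 = 1
  c[10] = d·G[:,10] = (00110110100111111100100111)·(00000010000000000000000000) mod 2 = 0+0+0+0+0+0+1+0+0+0+0+0+0+0+0+0+0+0+0+0+0+0+0+0+0+0 mod 2 = 1
  c[11] = d·G[:,11] = (00110110100111111100100111)·(00000001000000000000000000) mod 2 = 0+0+0+0+0+0+0+0+0+0+0+0+0+0+0+0+0+0+0+0+0+0+0+0+0+0 mod 2 = 0
  c[12] = d·G[:,12] = (00110110100111111100100111)·(00000000100000000000000000) mod 2 = 0+0+0+0+0+0+0+0+1+0+0+0+0+0+0+0+0+0+0+0+0+0+0+0+0+0 mod 2 = 1
  c[13] = d·G[:,13] = (00110110100111111100100111)·(00000000010000000000000000) mod 2 = 0+0+0+0+0+0+0+0+0+0+0+0+0+0+0+0+0+0+0+0+0+0+0+0+0+0 mod 2 = 0
  c[14] = d·G[:,14] = (00110110100111111100100111)·(00000000001000000000000000) mod 2 = 0+0+0+0+0+0+0+0+0+0+0+0+0+0+0+0+0+0+0+0+0+0+0+0+0+0 mod 2 = 0
  c[15] = d·G[:,15] = (00110110100111111100100111)·(00000000000111111111111111) mod 2 = 0+0+0+0+0+0+0+0+0+0+0+1+1+1+1+1+1+1+0+0+1+0+0+1+1+1 mod 2 = 1
  c[16] = d·G[:,16] = (00110110100111111100100111)·(00000000000100000000000000) mod 2 = 0+0+0+0+0+0+0+0+0+0+0+1+0+0+0+0+0+0+0+0+0+0+0+0+0+0 mod 2 = 1
  c[17] = d·G[:,17] = (00110110100111111100100111)·(00000000000010000000000000) mod 2 = 0+0+0+0+0+0+0+0+0+0+0+0+1+0+0+0+0+0+0+0+0+0+0+0+0+0 mod 2 = 1
  c[18] = d·G[:,18] = (00110110100111111100100111)·(00000000000001000000000000) mod 2 = 0+0+0+0+0+0+0+0+0+0+0+0+0+1+0+0+0+0+0+0+0+0+0+0+0+0 mod 2 = 1
  c[19] = d·G[:,19] = (00110110100111111100100111)·(00000000000000100000000000) mod 2 = 0+0+0+0+0+0+0+0+0+0+0+0+0+0+1+0+0+0+0+0+0+0+0+0+0+0 mod 2 = 1
  c[20] = d·G[:,20] = (00110110100111111100100111)·(00000000000000010000000000) mod 2 = 0+0+0+0+0+0+0+0+0+0+0+0+0+0+0+1+0+0+0+0+0+0+0+0+0+0 mod 2 = 1
  c[21] = d·G[:,21] = (00110110100111111100100111)·(00000000000000001000000000) mod 2 = 0+0+0+0+0+0+0+0+0+0+0+0+0+0+0+0+1+0+0+0+0+0+0+0+0+0 mod 2 = 1
  c[22] = d·G[:,22] = (00110110100111111100100111)·(00000000000000000100000000) mod 2 = 0+0+0+0+0+0+0+0+0+0+0+0+0+0+0+0+0+1+0+0+0+0+0+0+0+0 mod 2 = 1
  c[23] = d·G[:,23] = (00110110100111111100100111)·(00000000000000000010000000) mod 2 = 0+0+0+0+0+0+0+0+0+0+0+0+0+0+0+0+0+0+0+0+0+0+0+0+0+0 mod 2 = 0
  c[24] = d·G[:,24] = (00110110100111111100100111)·(00000000000000000001000000) mod 2 = 0+0+0+0+0+0+0+0+0+0+0+0+0+0+0+0+0+0+0+0+0+0+0+0+0+0 mod 2 = 0
  c[25] = d·G[:,25] = (00110110100111111100100111)·(00000000000000000000100000) mod 2 = 0+0+0+0+0+0+0+0+0+0+0+0+0+0+0+0+0+0+0+0+1+0+0+0+0+0 mod 2 = 1
  c[26] = d·G[:,26] = (00110110100111111100100111)·(00000000000000000000010000) mod 2 = 0+0+0+0+0+0+0+0+0+0+0+0+0+0+0+0+0+0+0+0+0+0+0+0+0+0 mod 2 = 0
  c[27] = d·G[:,27] = (00110110100111111100100111)·(00000000000000000000001000) mod 2 = 0+0+0+0+0+0+0+0+0+0+0+0+0+0+0+0+0+0+0+0+0+0+0+0+0+0 mod 2 = 0
  c[28] = d·G[:,28] = (00110110100111111100100111)·(00000000000000000000000100) mod 2 = 0+0+0+0+0+0+0+0+0+0+0+0+0+0+0+0+0+0+0+0+0+0+0+1+0+0 mod 2 = 1
  c[29] = d·G[:,29] = (00110110100111111100100111)·(00000000000000000000000010) mod 2 = 0+0+0+0+0+0+0+0+0+0+0+0+0+0+0+0+0+0+0+0+0+0+0+0+1+0 mod 2 = 1
  c[30] = d·G[:,30] = (00110110100111111100100111)·(00000000000000000000000001) mod 2 = 0+0+0+0+0+0+0+0+0+0+0+0+0+0+0+0+0+0+0+0+0+0+0+0+0+1 mod 2 = 1
Codeword = 1100011101101001111111100100111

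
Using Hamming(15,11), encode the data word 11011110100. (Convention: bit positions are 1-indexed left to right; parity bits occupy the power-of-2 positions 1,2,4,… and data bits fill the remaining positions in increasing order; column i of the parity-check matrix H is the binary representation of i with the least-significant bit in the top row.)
Codeword c = d · G (mod 2), d = 11011110100:
  c[0] = d·G[:,0] = (11011110100)·(11011010101) mod 2 = 1+1+0+1+1+0+1+0+1+0+0 mod 2 = 0
  c[1] = d·G[:,1] = (11011110100)·(10110110011) mod 2 = 1+0+0+1+0+1+1+0+0+0+0 mod 2 = 0
  c[2] = d·G[:,2] = (11011110100)·(10000000000) mod 2 = 1+0+0+0+0+0+0+0+0+0+0 mod 2 = 1
  c[3] = d·G[:,3] = (11011110100)·(01110001111) mod 2 = 0+1+0+1+0+0+0+0+1+0+0 mod 2 = 1
  c[4] = d·G[:,4] = (11011110100)·(01000000000) mod 2 = 0+1+0+0+0+0+0+0+0+0+0 mod 2 = 1
  c[5] = d·G[:,5] = (11011110100)·(00100000000) mod 2 = 0+0+0+0+0+0+0+0+0+0+0 mod 2 = 0
  c[6] = d·G[:,6] = (11011110100)·(00010000000) mod 2 = 0+0+0+1+0+0+0+0+0+0+0 mod 2 = 1
  c[7] = d·G[:,7] = (11011110100)·(00001111111) mod 2 = 0+0+0+0+1+1+1+0+1+0+0 mod 2 = 0
  c[8] = d·G[:,8] = (11011110100)·(00001000000) mod 2 = 0+0+0+0+1+0+0+0+0+0+0 mod 2 = 1
  c[9] = d·G[:,9] = (11011110100)·(00000100000) mod 2 = 0+0+0+0+0+1+0+0+0+0+0 mod 2 = 1
  c[10] = d·G[:,10] = (11011110100)·(00000010000) mod 2 = 0+0+0+0+0+0+1+0+0+0+0 mod 2 = 1
  c[11] = d·G[:,11] = (11011110100)·(00000001000) mod 2 = 0+0+0+0+0+0+0+0+0+0+0 mod 2 = 0
  c[12] = d·G[:,12] = (11011110100)·(00000000100) mod 2 = 0+0+0+0+0+0+0+0+1+0+0 mod 2 = 1
  c[13] = d·G[:,13] = (11011110100)·(00000000010) mod 2 = 0+0+0+0+0+0+0+0+0+0+0 mod 2 = 0
  c[14] = d·G[:,14] = (11011110100)·(00000000001) mod 2 = 0+0+0+0+0+0+0+0+0+0+0 mod 2 = 0
Codeword = 001110101110100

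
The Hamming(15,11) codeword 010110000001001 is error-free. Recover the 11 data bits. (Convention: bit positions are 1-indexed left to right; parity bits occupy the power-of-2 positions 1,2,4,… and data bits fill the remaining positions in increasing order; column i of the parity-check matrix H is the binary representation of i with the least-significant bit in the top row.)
Parity bits occupy power-of-2 positions; data bits are at positions {3,5,6,7,9,10,11,12,13,14,15} (1-indexed).
Extract: c[3]=0 c[5]=1 c[6]=0 c[7]=0 c[9]=0 c[10]=0 c[11]=0 c[12]=1 c[13]=0 c[14]=0 c[15]=1
Data = 01000001001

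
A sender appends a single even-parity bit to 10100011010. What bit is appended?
Sum of data bits: 1+0+1+0+0+0+1+1+0+1+0 = 5.
5 mod 2 = 1, so parity bit = 1.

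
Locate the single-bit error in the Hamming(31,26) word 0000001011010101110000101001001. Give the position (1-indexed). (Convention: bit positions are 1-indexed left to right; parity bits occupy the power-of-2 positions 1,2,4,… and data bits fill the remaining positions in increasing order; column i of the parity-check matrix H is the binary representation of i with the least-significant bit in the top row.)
Syndrome s = H · r^T (mod 2), r = 0000001011010101110000101001001:
  s[0] = (1010101010101010101010101010101)·(0000001011010101110000101001001) mod 2 = 0+0+0+0+0+0+1+0+1+0+0+0+0+0+0+0+1+0+0+0+0+0+1+0+1+0+0+0+0+0+1 mod 2 = 0
  s[1] = (0110011001100110011001100110011)·(0000001011010101110000101001001) mod 2 = 0+0+0+0+0+0+1+0+0+1+0+0+0+1+0+0+0+1+0+0+0+0+1+0+0+0+0+0+0+0+1 mod 2 = 0
  s[2] = (0001111000011110000111100001111)·(0000001011010101110000101001001) mod 2 = 0+0+0+0+0+0+1+0+0+0+0+1+0+1+0+0+0+0+0+0+0+0+1+0+0+0+0+1+0+0+1 mod 2 = 0
  s[3] = (0000000111111110000000011111111)·(0000001011010101110000101001001) mod 2 = 0+0+0+0+0+0+0+0+1+1+0+1+0+1+0+0+0+0+0+0+0+0+0+0+1+0+0+1+0+0+1 mod 2 = 1
  s[4] = (0000000000000001111111111111111)·(0000001011010101110000101001001) mod 2 = 0+0+0+0+0+0+0+0+0+0+0+0+0+0+0+1+1+1+0+0+0+0+1+0+1+0+0+1+0+0+1 mod 2 = 1
Syndrome = 00011
Column i of H is the binary representation of i, so the syndrome is the binary index of the flipped bit.
Read s = 00011 with s[0] as LSB: 0·2^0 + 0·2^1 + 0·2^2 + 1·2^3 + 1·2^4 = 24.
Error is at bit position 24.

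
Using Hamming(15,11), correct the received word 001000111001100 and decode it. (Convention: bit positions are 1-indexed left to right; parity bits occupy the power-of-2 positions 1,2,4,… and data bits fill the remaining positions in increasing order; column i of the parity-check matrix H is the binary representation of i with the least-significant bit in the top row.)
Syndrome s = H · r^T (mod 2), r = 001000111001100:
  s[0] = (101010101010101)·(001000111001100) mod 2 = 0+0+1+0+0+0+1+0+1+0+0+0+1+0+0 mod 2 = 0
  s[1] = (011001100110011)·(001000111001100) mod 2 = 0+0+1+0+0+0+1+0+0+0+0+0+0+0+0 mod 2 = 0
  s[2] = (000111100001111)·(001000111001100) mod 2 = 0+0+0+0+0+0+1+0+0+0+0+1+1+0+0 mod 2 = 1
  s[3] = (000000011111111)·(001000111001100) mod 2 = 0+0+0+0+0+0+0+1+1+0+0+1+1+0+0 mod 2 = 0
Syndrome = 0010
Column 4 of H equals this syndrome → error at bit 4 (1-indexed).
Flip bit 4: 001000111001100 → 001100111001100
Extract data bits at positions {3,5,6,7,9,10,11,12,13,14,15}: 10011001100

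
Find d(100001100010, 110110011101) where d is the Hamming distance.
XOR = 010111111111, count of 1s = 10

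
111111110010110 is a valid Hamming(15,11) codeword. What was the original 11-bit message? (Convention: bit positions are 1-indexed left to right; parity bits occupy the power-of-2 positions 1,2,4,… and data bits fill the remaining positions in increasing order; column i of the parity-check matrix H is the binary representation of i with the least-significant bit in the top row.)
Parity bits occupy power-of-2 positions; data bits are at positions {3,5,6,7,9,10,11,12,13,14,15} (1-indexed).
Extract: c[3]=1 c[5]=1 c[6]=1 c[7]=1 c[9]=0 c[10]=0 c[11]=1 c[12]=0 c[13]=1 c[14]=1 c[15]=0
Data = 11110010110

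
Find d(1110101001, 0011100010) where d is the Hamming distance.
XOR = 1101001011, count of 1s = 6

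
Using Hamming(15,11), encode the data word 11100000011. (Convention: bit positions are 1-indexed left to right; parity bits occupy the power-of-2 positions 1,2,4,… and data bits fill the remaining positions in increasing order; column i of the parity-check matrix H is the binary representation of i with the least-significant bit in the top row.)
Codeword c = d · G (mod 2), d = 11100000011:
  c[0] = d·G[:,0] = (11100000011)·(11011010101) mod 2 = 1+1+0+0+0+0+0+0+0+0+1 mod 2 = 1
  c[1] = d·G[:,1] = (11100000011)·(10110110011) mod 2 = 1+0+1+0+0+0+0+0+0+1+1 mod 2 = 0
  c[2] = d·G[:,2] = (11100000011)·(10000000000) mod 2 = 1+0+0+0+0+0+0+0+0+0+0 mod 2 = 1
  c[3] = d·G[:,3] = (11100000011)·(01110001111) mod 2 = 0+1+1+0+0+0+0+0+0+1+1 mod 2 = 0
  c[4] = d·G[:,4] = (11100000011)·(01000000000) mod 2 = 0+1+0+0+0+0+0+0+0+0+0 mod 2 = 1
  c[5] = d·G[:,5] = (11100000011)·(00100000000) mod 2 = 0+0+1+0+0+0+0+0+0+0+0 mod 2 = 1
  c[6] = d·G[:,6] = (11100000011)·(00010000000) mod 2 = 0+0+0+0+0+0+0+0+0+0+0 mod 2 = 0
  c[7] = d·G[:,7] = (11100000011)·(00001111111) mod 2 = 0+0+0+0+0+0+0+0+0+1+1 mod 2 = 0
  c[8] = d·G[:,8] = (11100000011)·(00001000000) mod 2 = 0+0+0+0+0+0+0+0+0+0+0 mod 2 = 0
  c[9] = d·G[:,9] = (11100000011)·(00000100000) mod 2 = 0+0+0+0+0+0+0+0+0+0+0 mod 2 = 0
  c[10] = d·G[:,10] = (11100000011)·(00000010000) mod 2 = 0+0+0+0+0+0+0+0+0+0+0 mod 2 = 0
  c[11] = d·G[:,11] = (11100000011)·(00000001000) mod 2 = 0+0+0+0+0+0+0+0+0+0+0 mod 2 = 0
  c[12] = d·G[:,12] = (11100000011)·(00000000100) mod 2 = 0+0+0+0+0+0+0+0+0+0+0 mod 2 = 0
  c[13] = d·G[:,13] = (11100000011)·(00000000010) mod 2 = 0+0+0+0+0+0+0+0+0+1+0 mod 2 = 1
  c[14] = d·G[:,14] = (11100000011)·(00000000001) mod 2 = 0+0+0+0+0+0+0+0+0+0+1 mod 2 = 1
Codeword = 101011000000011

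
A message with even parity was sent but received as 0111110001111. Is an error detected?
Sum of received bits: 0+1+1+1+1+1+0+0+0+1+1+1+1 = 9; 9 mod 2 = 1. Result is 1 ≠ 0 → error detected.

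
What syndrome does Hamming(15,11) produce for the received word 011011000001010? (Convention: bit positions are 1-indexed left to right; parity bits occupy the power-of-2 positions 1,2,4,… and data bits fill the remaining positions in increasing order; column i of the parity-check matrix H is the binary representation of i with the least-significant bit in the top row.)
Syndrome s = H · r^T (mod 2), r = 011011000001010:
  s[0] = (101010101010101)·(011011000001010) mod 2 = 0+0+1+0+1+0+0+0+0+0+0+0+0+0+0 mod 2 = 0
  s[1] = (011001100110011)·(011011000001010) mod 2 = 0+1+1+0+0+1+0+0+0+0+0+0+0+1+0 mod 2 = 0
  s[2] = (000111100001111)·(011011000001010) mod 2 = 0+0+0+0+1+1+0+0+0+0+0+1+0+1+0 mod 2 = 0
  s[3] = (000000011111111)·(011011000001010) mod 2 = 0+0+0+0+0+0+0+0+0+0+0+1+0+1+0 mod 2 = 0
Syndrome = 0000
s = 0: no error detected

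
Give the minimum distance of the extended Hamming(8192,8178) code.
d_min = 4 (adding an overall parity bit to Hamming(8191,8178) raises d_min from 3 to 4).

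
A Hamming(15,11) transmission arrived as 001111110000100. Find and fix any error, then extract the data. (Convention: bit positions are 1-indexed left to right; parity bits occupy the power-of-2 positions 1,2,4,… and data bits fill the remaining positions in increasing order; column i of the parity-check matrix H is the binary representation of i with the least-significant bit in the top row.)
Syndrome s = H · r^T (mod 2), r = 001111110000100:
  s[0] = (101010101010101)·(001111110000100) mod 2 = 0+0+1+0+1+0+1+0+0+0+0+0+1+0+0 mod 2 = 0
  s[1] = (011001100110011)·(001111110000100) mod 2 = 0+0+1+0+0+1+1+0+0+0+0+0+0+0+0 mod 2 = 1
  s[2] = (000111100001111)·(001111110000100) mod 2 = 0+0+0+1+1+1+1+0+0+0+0+0+1+0+0 mod 2 = 1
  s[3] = (000000011111111)·(001111110000100) mod 2 = 0+0+0+0+0+0+0+1+0+0+0+0+1+0+0 mod 2 = 0
Syndrome = 0110
Column 6 of H equals this syndrome → error at bit 6 (1-indexed).
Flip bit 6: 001111110000100 → 001110110000100
Extract data bits at positions {3,5,6,7,9,10,11,12,13,14,15}: 11010000100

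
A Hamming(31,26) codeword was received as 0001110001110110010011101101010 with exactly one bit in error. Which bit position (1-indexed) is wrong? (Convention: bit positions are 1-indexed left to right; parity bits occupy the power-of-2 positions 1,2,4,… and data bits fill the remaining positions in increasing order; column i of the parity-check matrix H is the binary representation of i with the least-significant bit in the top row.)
Syndrome s = H · r^T (mod 2), r = 0001110001110110010011101101010:
  s[0] = (1010101010101010101010101010101)·(0001110001110110010011101101010) mod 2 = 0+0+0+0+1+0+0+0+0+0+1+0+0+0+1+0+0+0+0+0+1+0+1+0+1+0+0+0+0+0+0 mod 2 = 0
  s[1] = (0110011001100110011001100110011)·(0001110001110110010011101101010) mod 2 = 0+0+0+0+0+1+0+0+0+1+1+0+0+1+1+0+0+1+0+0+0+1+1+0+0+1+0+0+0+1+0 mod 2 = 0
  s[2] = (0001111000011110000111100001111)·(0001110001110110010011101101010) mod 2 = 0+0+0+1+1+1+0+0+0+0+0+1+0+1+1+0+0+0+0+0+1+1+1+0+0+0+0+1+0+1+0 mod 2 = 1
  s[3] = (0000000111111110000000011111111)·(0001110001110110010011101101010) mod 2 = 0+0+0+0+0+0+0+0+0+1+1+1+0+1+1+0+0+0+0+0+0+0+0+0+1+1+0+1+0+1+0 mod 2 = 1
  s[4] = (0000000000000001111111111111111)·(0001110001110110010011101101010) mod 2 = 0+0+0+0+0+0+0+0+0+0+0+0+0+0+0+0+0+1+0+0+1+1+1+0+1+1+0+1+0+1+0 mod 2 = 0
Syndrome = 00110
Column i of H is the binary representation of i, so the syndrome is the binary index of the flipped bit.
Read s = 00110 with s[0] as LSB: 0·2^0 + 0·2^1 + 1·2^2 + 1·2^3 + 0·2^4 = 12.
Error is at bit position 12.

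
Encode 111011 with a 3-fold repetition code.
Repeat each bit 3× and concatenate:
1→111  1→111  1→111  0→000  1→111  1→111
Codeword = 111111111000111111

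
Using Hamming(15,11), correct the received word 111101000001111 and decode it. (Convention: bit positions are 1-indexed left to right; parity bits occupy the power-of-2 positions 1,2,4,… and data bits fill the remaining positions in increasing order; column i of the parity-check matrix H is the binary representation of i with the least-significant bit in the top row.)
Syndrome s = H · r^T (mod 2), r = 111101000001111:
  s[0] = (101010101010101)·(111101000001111) mod 2 = 1+0+1+0+0+0+0+0+0+0+0+0+1+0+1 mod 2 = 0
  s[1] = (011001100110011)·(111101000001111) mod 2 = 0+1+1+0+0+1+0+0+0+0+0+0+0+1+1 mod 2 = 1
  s[2] = (000111100001111)·(111101000001111) mod 2 = 0+0+0+1+0+1+0+0+0+0+0+1+1+1+1 mod 2 = 0
  s[3] = (000000011111111)·(111101000001111) mod 2 = 0+0+0+0+0+0+0+0+0+0+0+1+1+1+1 mod 2 = 0
Syndrome = 0100
Column 2 of H equals this syndrome → error at bit 2 (1-indexed).
Flip bit 2: 111101000001111 → 101101000001111
Extract data bits at positions {3,5,6,7,9,10,11,12,13,14,15}: 10100001111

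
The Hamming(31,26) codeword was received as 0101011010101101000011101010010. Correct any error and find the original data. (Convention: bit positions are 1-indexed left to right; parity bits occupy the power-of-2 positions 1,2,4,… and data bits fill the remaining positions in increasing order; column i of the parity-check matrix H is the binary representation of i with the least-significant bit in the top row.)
Syndrome s = H · r^T (mod 2), r = 0101011010101101000011101010010:
  s[0] = (1010101010101010101010101010101)·(0101011010101101000011101010010) mod 2 = 0+0+0+0+0+0+1+0+1+0+1+0+1+0+0+0+0+0+0+0+1+0+1+0+1+0+1+0+0+0+0 mod 2 = 0
  s[1] = (0110011001100110011001100110011)·(0101011010101101000011101010010) mod 2 = 0+1+0+0+0+1+1+0+0+0+1+0+0+1+0+0+0+0+0+0+0+1+1+0+0+0+1+0+0+1+0 mod 2 = 1
  s[2] = (0001111000011110000111100001111)·(0101011010101101000011101010010) mod 2 = 0+0+0+1+0+1+1+0+0+0+0+0+1+1+0+0+0+0+0+0+1+1+1+0+0+0+0+0+0+1+0 mod 2 = 1
  s[3] = (0000000111111110000000011111111)·(0101011010101101000011101010010) mod 2 = 0+0+0+0+0+0+0+0+1+0+1+0+1+1+0+0+0+0+0+0+0+0+0+0+1+0+1+0+0+1+0 mod 2 = 1
  s[4] = (0000000000000001111111111111111)·(0101011010101101000011101010010) mod 2 = 0+0+0+0+0+0+0+0+0+0+0+0+0+0+0+1+0+0+0+0+1+1+1+0+1+0+1+0+0+1+0 mod 2 = 1
Syndrome = 01111
Column 30 of H equals this syndrome → error at bit 30 (1-indexed).
Flip bit 30: 0101011010101101000011101010010 → 0101011010101101000011101010000
Extract data bits at positions {3,5,6,7,9,10,11,12,13,14,15,17,18,19,20,21,22,23,24,25,26,27,28,29,30,31}: 00111010110000011101010000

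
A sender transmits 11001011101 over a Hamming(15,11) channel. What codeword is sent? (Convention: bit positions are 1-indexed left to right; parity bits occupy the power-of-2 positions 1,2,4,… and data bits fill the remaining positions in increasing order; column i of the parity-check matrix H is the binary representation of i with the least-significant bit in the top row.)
Codeword c = d · G (mod 2), d = 11001011101:
  c[0] = d·G[:,0] = (11001011101)·(11011010101) mod 2 = 1+1+0+0+1+0+1+0+1+0+1 mod 2 = 0
  c[1] = d·G[:,1] = (11001011101)·(10110110011) mod 2 = 1+0+0+0+0+0+1+0+0+0+1 mod 2 = 1
  c[2] = d·G[:,2] = (11001011101)·(10000000000) mod 2 = 1+0+0+0+0+0+0+0+0+0+0 mod 2 = 1
  c[3] = d·G[:,3] = (11001011101)·(01110001111) mod 2 = 0+1+0+0+0+0+0+1+1+0+1 mod 2 = 0
  c[4] = d·G[:,4] = (11001011101)·(01000000000) mod 2 = 0+1+0+0+0+0+0+0+0+0+0 mod 2 = 1
  c[5] = d·G[:,5] = (11001011101)·(00100000000) mod 2 = 0+0+0+0+0+0+0+0+0+0+0 mod 2 = 0
  c[6] = d·G[:,6] = (11001011101)·(00010000000) mod 2 = 0+0+0+0+0+0+0+0+0+0+0 mod 2 = 0
  c[7] = d·G[:,7] = (11001011101)·(00001111111) mod 2 = 0+0+0+0+1+0+1+1+1+0+1 mod 2 = 1
  c[8] = d·G[:,8] = (11001011101)·(00001000000) mod 2 = 0+0+0+0+1+0+0+0+0+0+0 mod 2 = 1
  c[9] = d·G[:,9] = (11001011101)·(00000100000) mod 2 = 0+0+0+0+0+0+0+0+0+0+0 mod 2 = 0
  c[10] = d·G[:,10] = (11001011101)·(00000010000) mod 2 = 0+0+0+0+0+0+1+0+0+0+0 mod 2 = 1
  c[11] = d·G[:,11] = (11001011101)·(00000001000) mod 2 = 0+0+0+0+0+0+0+1+0+0+0 mod 2 = 1
  c[12] = d·G[:,12] = (11001011101)·(00000000100) mod 2 = 0+0+0+0+0+0+0+0+1+0+0 mod 2 = 1
  c[13] = d·G[:,13] = (11001011101)·(00000000010) mod 2 = 0+0+0+0+0+0+0+0+0+0+0 mod 2 = 0
  c[14] = d·G[:,14] = (11001011101)·(00000000001) mod 2 = 0+0+0+0+0+0+0+0+0+0+1 mod 2 = 1
Codeword = 011010011011101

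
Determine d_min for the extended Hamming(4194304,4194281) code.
d_min = 4 (adding an overall parity bit to Hamming(4194303,4194281) raises d_min from 3 to 4).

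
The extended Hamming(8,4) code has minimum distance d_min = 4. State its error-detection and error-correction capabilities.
Detection only: up to d_min − 1 = 3 errors.
Correction: up to ⌊(d_min − 1)/2⌋ = ⌊3/2⌋ = 1 errors.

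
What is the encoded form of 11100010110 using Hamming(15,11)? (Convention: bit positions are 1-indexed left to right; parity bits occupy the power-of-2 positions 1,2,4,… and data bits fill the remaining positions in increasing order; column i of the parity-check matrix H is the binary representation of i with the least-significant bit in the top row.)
Codeword c = d · G (mod 2), d = 11100010110:
  c[0] = d·G[:,0] = (11100010110)·(11011010101) mod 2 = 1+1+0+0+0+0+1+0+1+0+0 mod 2 = 0
  c[1] = d·G[:,1] = (11100010110)·(10110110011) mod 2 = 1+0+1+0+0+0+1+0+0+1+0 mod 2 = 0
  c[2] = d·G[:,2] = (11100010110)·(10000000000) mod 2 = 1+0+0+0+0+0+0+0+0+0+0 mod 2 = 1
  c[3] = d·G[:,3] = (11100010110)·(01110001111) mod 2 = 0+1+1+0+0+0+0+0+1+1+0 mod 2 = 0
  c[4] = d·G[:,4] = (11100010110)·(01000000000) mod 2 = 0+1+0+0+0+0+0+0+0+0+0 mod 2 = 1
  c[5] = d·G[:,5] = (11100010110)·(00100000000) mod 2 = 0+0+1+0+0+0+0+0+0+0+0 mod 2 = 1
  c[6] = d·G[:,6] = (11100010110)·(00010000000) mod 2 = 0+0+0+0+0+0+0+0+0+0+0 mod 2 = 0
  c[7] = d·G[:,7] = (11100010110)·(00001111111) mod 2 = 0+0+0+0+0+0+1+0+1+1+0 mod 2 = 1
  c[8] = d·G[:,8] = (11100010110)·(00001000000) mod 2 = 0+0+0+0+0+0+0+0+0+0+0 mod 2 = 0
  c[9] = d·G[:,9] = (11100010110)·(00000100000) mod 2 = 0+0+0+0+0+0+0+0+0+0+0 mod 2 = 0
  c[10] = d·G[:,10] = (11100010110)·(00000010000) mod 2 = 0+0+0+0+0+0+1+0+0+0+0 mod 2 = 1
  c[11] = d·G[:,11] = (11100010110)·(00000001000) mod 2 = 0+0+0+0+0+0+0+0+0+0+0 mod 2 = 0
  c[12] = d·G[:,12] = (11100010110)·(00000000100) mod 2 = 0+0+0+0+0+0+0+0+1+0+0 mod 2 = 1
  c[13] = d·G[:,13] = (11100010110)·(00000000010) mod 2 = 0+0+0+0+0+0+0+0+0+1+0 mod 2 = 1
  c[14] = d·G[:,14] = (11100010110)·(00000000001) mod 2 = 0+0+0+0+0+0+0+0+0+0+0 mod 2 = 0
Codeword = 001011010010110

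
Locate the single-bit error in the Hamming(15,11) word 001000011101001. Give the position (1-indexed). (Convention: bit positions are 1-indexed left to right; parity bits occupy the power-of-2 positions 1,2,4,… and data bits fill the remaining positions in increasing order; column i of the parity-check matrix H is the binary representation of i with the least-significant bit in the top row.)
Syndrome s = H · r^T (mod 2), r = 001000011101001:
  s[0] = (101010101010101)·(001000011101001) mod 2 = 0+0+1+0+0+0+0+0+1+0+0+0+0+0+1 mod 2 = 1
  s[1] = (011001100110011)·(001000011101001) mod 2 = 0+0+1+0+0+0+0+0+0+1+0+0+0+0+1 mod 2 = 1
  s[2] = (000111100001111)·(001000011101001) mod 2 = 0+0+0+0+0+0+0+0+0+0+0+1+0+0+1 mod 2 = 0
  s[3] = (000000011111111)·(001000011101001) mod 2 = 0+0+0+0+0+0+0+1+1+1+0+1+0+0+1 mod 2 = 1
Syndrome = 1101
Column i of H is the binary representation of i, so the syndrome is the binary index of the flipped bit.
Read s = 1101 with s[0] as LSB: 1·2^0 + 1·2^1 + 0·2^2 + 1·2^3 = 11.
Error is at bit position 11.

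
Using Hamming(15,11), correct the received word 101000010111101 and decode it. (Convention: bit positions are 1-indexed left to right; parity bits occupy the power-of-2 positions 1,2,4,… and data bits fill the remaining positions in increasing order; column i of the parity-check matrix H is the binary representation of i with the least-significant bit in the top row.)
Syndrome s = H · r^T (mod 2), r = 101000010111101:
  s[0] = (101010101010101)·(101000010111101) mod 2 = 1+0+1+0+0+0+0+0+0+0+1+0+1+0+1 mod 2 = 1
  s[1] = (011001100110011)·(101000010111101) mod 2 = 0+0+1+0+0+0+0+0+0+1+1+0+0+0+1 mod 2 = 0
  s[2] = (000111100001111)·(101000010111101) mod 2 = 0+0+0+0+0+0+0+0+0+0+0+1+1+0+1 mod 2 = 1
  s[3] = (000000011111111)·(101000010111101) mod 2 = 0+0+0+0+0+0+0+1+0+1+1+1+1+0+1 mod 2 = 0
Syndrome = 1010
Column 5 of H equals this syndrome → error at bit 5 (1-indexed).
Flip bit 5: 101000010111101 → 101010010111101
Extract data bits at positions {3,5,6,7,9,10,11,12,13,14,15}: 11000111101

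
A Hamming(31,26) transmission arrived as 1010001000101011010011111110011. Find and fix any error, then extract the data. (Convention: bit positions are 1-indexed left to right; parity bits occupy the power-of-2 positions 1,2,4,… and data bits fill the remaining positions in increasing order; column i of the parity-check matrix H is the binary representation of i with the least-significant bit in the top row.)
Syndrome s = H · r^T (mod 2), r = 1010001000101011010011111110011:
  s[0] = (1010101010101010101010101010101)·(1010001000101011010011111110011) mod 2 = 1+0+1+0+0+0+1+0+0+0+1+0+1+0+1+0+0+0+0+0+1+0+1+0+1+0+1+0+0+0+1 mod 2 = 1
  s[1] = (0110011001100110011001100110011)·(1010001000101011010011111110011) mod 2 = 0+0+1+0+0+0+1+0+0+0+1+0+0+0+1+0+0+1+0+0+0+1+1+0+0+1+1+0+0+1+1 mod 2 = 1
  s[2] = (0001111000011110000111100001111)·(1010001000101011010011111110011) mod 2 = 0+0+0+0+0+0+1+0+0+0+0+0+1+0+1+0+0+0+0+0+1+1+1+0+0+0+0+0+0+1+1 mod 2 = 0
  s[3] = (0000000111111110000000011111111)·(1010001000101011010011111110011) mod 2 = 0+0+0+0+0+0+0+0+0+0+1+0+1+0+1+0+0+0+0+0+0+0+0+1+1+1+1+0+0+1+1 mod 2 = 1
  s[4] = (0000000000000001111111111111111)·(1010001000101011010011111110011) mod 2 = 0+0+0+0+0+0+0+0+0+0+0+0+0+0+0+1+0+1+0+0+1+1+1+1+1+1+1+0+0+1+1 mod 2 = 1
Syndrome = 11011
Column 27 of H equals this syndrome → error at bit 27 (1-indexed).
Flip bit 27: 1010001000101011010011111110011 → 1010001000101011010011111100011
Extract data bits at positions {3,5,6,7,9,10,11,12,13,14,15,17,18,19,20,21,22,23,24,25,26,27,28,29,30,31}: 10010010101010011111100011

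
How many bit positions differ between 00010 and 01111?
XOR = 01101, count of 1s = 3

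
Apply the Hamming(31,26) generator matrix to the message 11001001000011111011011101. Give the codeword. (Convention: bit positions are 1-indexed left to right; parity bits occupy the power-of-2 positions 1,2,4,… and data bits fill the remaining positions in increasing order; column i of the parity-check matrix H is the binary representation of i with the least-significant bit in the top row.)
Codeword c = d · G (mod 2), d = 11001001000011111011011101:
  c[0] = d·G[:,0] = (11001001000011111011011101)·(11011010101101010101010101) mod 2 = 1+1+0+0+1+0+0+0+0+0+0+0+0+1+0+1+0+0+0+1+0+1+0+1+0+1 mod 2 = 1
  c[1] = d·G[:,1] = (11001001000011111011011101)·(10110110011011001100110011) mod 2 = 1+0+0+0+0+0+0+0+0+0+0+0+1+1+0+0+1+0+0+0+0+1+0+0+0+1 mod 2 = 0
  c[2] = d·G[:,2] = (11001001000011111011011101)·(10000000000000000000000000) mod 2 = 1+0+0+0+0+0+0+0+0+0+0+0+0+0+0+0+0+0+0+0+0+0+0+0+0+0 mod 2 = 1
  c[3] = d·G[:,3] = (11001001000011111011011101)·(01110001111000111100001111) mod 2 = 0+1+0+0+0+0+0+1+0+0+0+0+0+0+1+1+1+0+0+0+0+0+1+1+0+1 mod 2 = 0
  c[4] = d·G[:,4] = (11001001000011111011011101)·(01000000000000000000000000) mod 2 = 0+1+0+0+0+0+0+0+0+0+0+0+0+0+0+0+0+0+0+0+0+0+0+0+0+0 mod 2 = 1
  c[5] = d·G[:,5] = (11001001000011111011011101)·(00100000000000000000000000) mod 2 = 0+0+0+0+0+0+0+0+0+0+0+0+0+0+0+0+0+0+0+0+0+0+0+0+0+0 mod 2 = 0
  c[6] = d·G[:,6] = (11001001000011111011011101)·(00010000000000000000000000) mod 2 = 0+0+0+0+0+0+0+0+0+0+0+0+0+0+0+0+0+0+0+0+0+0+0+0+0+0 mod 2 = 0
  c[7] = d·G[:,7] = (11001001000011111011011101)·(00001111111000000011111111) mod 2 = 0+0+0+0+1+0+0+1+0+0+0+0+0+0+0+0+0+0+1+1+0+1+1+1+0+1 mod 2 = 0
  c[8] = d·G[:,8] = (11001001000011111011011101)·(00001000000000000000000000) mod 2 = 0+0+0+0+1+0+0+0+0+0+0+0+0+0+0+0+0+0+0+0+0+0+0+0+0+0 mod 2 = 1
  c[9] = d·G[:,9] = (11001001000011111011011101)·(00000100000000000000000000) mod 2 = 0+0+0+0+0+0+0+0+0+0+0+0+0+0+0+0+0+0+0+0+0+0+0+0+0+0 mod 2 = 0
  c[10] = d·G[:,10] = (11001001000011111011011101)·(00000010000000000000000000) mod 2 = 0+0+0+0+0+0+0+0+0+0+0+0+0+0+0+0+0+0+0+0+0+0+0+0+0+0 mod 2 = 0
  c[11] = d·G[:,11] = (11001001000011111011011101)·(00000001000000000000000000) mod 2 = 0+0+0+0+0+0+0+1+0+0+0+0+0+0+0+0+0+0+0+0+0+0+0+0+0+0 mod 2 = 1
  c[12] = d·G[:,12] = (11001001000011111011011101)·(00000000100000000000000000) mod 2 = 0+0+0+0+0+0+0+0+0+0+0+0+0+0+0+0+0+0+0+0+0+0+0+0+0+0 mod 2 = 0
  c[13] = d·G[:,13] = (11001001000011111011011101)·(00000000010000000000000000) mod 2 = 0+0+0+0+0+0+0+0+0+0+0+0+0+0+0+0+0+0+0+0+0+0+0+0+0+0 mod 2 = 0
  c[14] = d·G[:,14] = (11001001000011111011011101)·(00000000001000000000000000) mod 2 = 0+0+0+0+0+0+0+0+0+0+0+0+0+0+0+0+0+0+0+0+0+0+0+0+0+0 mod 2 = 0
  c[15] = d·G[:,15] = (11001001000011111011011101)·(00000000000111111111111111) mod 2 = 0+0+0+0+0+0+0+0+0+0+0+0+1+1+1+1+1+0+1+1+0+1+1+1+0+1 mod 2 = 1
  c[16] = d·G[:,16] = (11001001000011111011011101)·(00000000000100000000000000) mod 2 = 0+0+0+0+0+0+0+0+0+0+0+0+0+0+0+0+0+0+0+0+0+0+0+0+0+0 mod 2 = 0
  c[17] = d·G[:,17] = (11001001000011111011011101)·(00000000000010000000000000) mod 2 = 0+0+0+0+0+0+0+0+0+0+0+0+1+0+0+0+0+0+0+0+0+0+0+0+0+0 mod 2 = 1
  c[18] = d·G[:,18] = (11001001000011111011011101)·(00000000000001000000000000) mod 2 = 0+0+0+0+0+0+0+0+0+0+0+0+0+1+0+0+0+0+0+0+0+0+0+0+0+0 mod 2 = 1
  c[19] = d·G[:,19] = (11001001000011111011011101)·(00000000000000100000000000) mod 2 = 0+0+0+0+0+0+0+0+0+0+0+0+0+0+1+0+0+0+0+0+0+0+0+0+0+0 mod 2 = 1
  c[20] = d·G[:,20] = (11001001000011111011011101)·(00000000000000010000000000) mod 2 = 0+0+0+0+0+0+0+0+0+0+0+0+0+0+0+1+0+0+0+0+0+0+0+0+0+0 mod 2 = 1
  c[21] = d·G[:,21] = (11001001000011111011011101)·(00000000000000001000000000) mod 2 = 0+0+0+0+0+0+0+0+0+0+0+0+0+0+0+0+1+0+0+0+0+0+0+0+0+0 mod 2 = 1
  c[22] = d·G[:,22] = (11001001000011111011011101)·(00000000000000000100000000) mod 2 = 0+0+0+0+0+0+0+0+0+0+0+0+0+0+0+0+0+0+0+0+0+0+0+0+0+0 mod 2 = 0
  c[23] = d·G[:,23] = (11001001000011111011011101)·(00000000000000000010000000) mod 2 = 0+0+0+0+0+0+0+0+0+0+0+0+0+0+0+0+0+0+1+0+0+0+0+0+0+0 mod 2 = 1
  c[24] = d·G[:,24] = (11001001000011111011011101)·(00000000000000000001000000) mod 2 = 0+0+0+0+0+0+0+0+0+0+0+0+0+0+0+0+0+0+0+1+0+0+0+0+0+0 mod 2 = 1
  c[25] = d·G[:,25] = (11001001000011111011011101)·(00000000000000000000100000) mod 2 = 0+0+0+0+0+0+0+0+0+0+0+0+0+0+0+0+0+0+0+0+0+0+0+0+0+0 mod 2 = 0
  c[26] = d·G[:,26] = (11001001000011111011011101)·(00000000000000000000010000) mod 2 = 0+0+0+0+0+0+0+0+0+0+0+0+0+0+0+0+0+0+0+0+0+1+0+0+0+0 mod 2 = 1
  c[27] = d·G[:,27] = (11001001000011111011011101)·(00000000000000000000001000) mod 2 = 0+0+0+0+0+0+0+0+0+0+0+0+0+0+0+0+0+0+0+0+0+0+1+0+0+0 mod 2 = 1
  c[28] = d·G[:,28] = (11001001000011111011011101)·(00000000000000000000000100) mod 2 = 0+0+0+0+0+0+0+0+0+0+0+0+0+0+0+0+0+0+0+0+0+0+0+1+0+0 mod 2 = 1
  c[29] = d·G[:,29] = (11001001000011111011011101)·(00000000000000000000000010) mod 2 = 0+0+0+0+0+0+0+0+0+0+0+0+0+0+0+0+0+0+0+0+0+0+0+0+0+0 mod 2 = 0
  c[30] = d·G[:,30] = (11001001000011111011011101)·(00000000000000000000000001) mod 2 = 0+0+0+0+0+0+0+0+0+0+0+0+0+0+0+0+0+0+0+0+0+0+0+0+0+1 mod 2 = 1
Codeword = 1010100010010001011111011011101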